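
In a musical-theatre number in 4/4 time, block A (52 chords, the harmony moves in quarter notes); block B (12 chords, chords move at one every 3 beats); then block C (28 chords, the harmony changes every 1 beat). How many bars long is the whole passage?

A: 52 × 1 = 52 beats = 13 bars.
B: 12 × 3 = 36 beats = 9 bars.
C: 28 × 1 = 28 beats = 7 bars.
Total: 13 + 9 + 7 = 29 bars.

29 bars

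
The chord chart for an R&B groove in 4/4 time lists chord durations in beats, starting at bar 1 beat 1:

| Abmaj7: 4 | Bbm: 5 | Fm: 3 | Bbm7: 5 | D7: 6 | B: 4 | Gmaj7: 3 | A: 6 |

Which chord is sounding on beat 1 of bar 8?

Gmaj7

Beat 1 of bar 8 is beat (8−1)×4 + 1 = 29 overall.
Running totals: Abmaj7 ends at 4, Bbm ends at 9, Fm ends at 12, Bbm7 ends at 17, D7 ends at 23, B ends at 27, Gmaj7 ends at 30.
Beat 29 falls within Gmaj7.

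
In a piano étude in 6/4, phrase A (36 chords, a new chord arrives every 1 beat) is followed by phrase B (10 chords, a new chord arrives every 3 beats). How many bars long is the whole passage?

A: 36 × 1 = 36 beats = 6 bars.
B: 10 × 3 = 30 beats = 5 bars.
Total: 6 + 5 = 11 bars.

11 bars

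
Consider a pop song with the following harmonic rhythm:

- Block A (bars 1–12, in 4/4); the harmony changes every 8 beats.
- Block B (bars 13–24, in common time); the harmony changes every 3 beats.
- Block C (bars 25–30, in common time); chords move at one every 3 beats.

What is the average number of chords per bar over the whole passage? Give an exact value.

1 chords per bar

A: 12 bars of 4 beats is 48 beats; at 8 beats each that's 6 chords.
B: 12 bars of 4 beats is 48 beats; at 3 beats each that's 16 chords.
C: 6 bars of 4 beats is 24 beats; at 3 beats each that's 8 chords.
Overall: 30 chords over 30 bars → 30/30 = 1 chords per bar.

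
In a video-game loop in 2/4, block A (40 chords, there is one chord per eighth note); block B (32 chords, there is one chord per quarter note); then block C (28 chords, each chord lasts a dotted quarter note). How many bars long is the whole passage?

A: 40 × 0.5 = 20 beats = 10 bars.
B: 32 × 1 = 32 beats = 16 bars.
C: 28 × 1.5 = 42 beats = 21 bars.
Total: 10 + 16 + 21 = 47 bars.

47 bars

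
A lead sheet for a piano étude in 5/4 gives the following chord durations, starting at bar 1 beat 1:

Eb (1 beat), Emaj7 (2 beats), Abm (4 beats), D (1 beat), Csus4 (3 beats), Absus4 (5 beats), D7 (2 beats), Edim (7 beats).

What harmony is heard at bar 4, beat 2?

Beat 2 of bar 4 is beat (4−1)×5 + 2 = 17 overall.
Running totals: Eb ends at 1, Emaj7 ends at 3, Abm ends at 7, D ends at 8, Csus4 ends at 11, Absus4 ends at 16, D7 ends at 18.
Beat 17 falls within D7.

D7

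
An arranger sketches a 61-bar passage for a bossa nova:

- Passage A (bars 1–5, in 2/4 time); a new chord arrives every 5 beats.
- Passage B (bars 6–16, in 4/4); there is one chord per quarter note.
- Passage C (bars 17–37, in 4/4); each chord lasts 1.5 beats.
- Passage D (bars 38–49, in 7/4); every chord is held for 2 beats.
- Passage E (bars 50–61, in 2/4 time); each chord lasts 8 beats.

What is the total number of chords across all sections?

A has 10 beats and chords last 5 each, so 2 chords.
B has 44 beats and chords last 1 each, so 44 chords.
C has 84 beats and chords last 1.5 each, so 56 chords.
D has 84 beats and chords last 2 each, so 42 chords.
E has 24 beats and chords last 8 each, so 3 chords.
Total: 2 + 44 + 56 + 42 + 3 = 147.

147 chords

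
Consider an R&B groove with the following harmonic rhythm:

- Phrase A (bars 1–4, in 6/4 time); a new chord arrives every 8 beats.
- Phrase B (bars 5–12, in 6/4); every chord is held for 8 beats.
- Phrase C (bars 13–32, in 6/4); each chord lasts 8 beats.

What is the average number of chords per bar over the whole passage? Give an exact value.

0.75 chords per bar

A: 4 bars of 6 beats is 24 beats; at 8 beats each that's 3 chords.
B: 8 bars of 6 beats is 48 beats; at 8 beats each that's 6 chords.
C: 20 bars of 6 beats is 120 beats; at 8 beats each that's 15 chords.
Overall: 24 chords over 32 bars → 24/32 = 0.75 chords per bar.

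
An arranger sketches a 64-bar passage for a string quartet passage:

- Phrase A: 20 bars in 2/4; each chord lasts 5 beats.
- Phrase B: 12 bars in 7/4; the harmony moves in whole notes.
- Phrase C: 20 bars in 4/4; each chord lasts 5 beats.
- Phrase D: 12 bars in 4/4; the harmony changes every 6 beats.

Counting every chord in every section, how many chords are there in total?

A: 20 bars × 2 beats = 40 beats; 5 beats/chord → 8 chords.
B: 12 bars × 7 beats = 84 beats; 4 beats/chord → 21 chords.
C: 20 bars × 4 beats = 80 beats; 5 beats/chord → 16 chords.
D: 12 bars × 4 beats = 48 beats; 6 beats/chord → 8 chords.
Total: 8 + 21 + 16 + 8 = 53.

53 chords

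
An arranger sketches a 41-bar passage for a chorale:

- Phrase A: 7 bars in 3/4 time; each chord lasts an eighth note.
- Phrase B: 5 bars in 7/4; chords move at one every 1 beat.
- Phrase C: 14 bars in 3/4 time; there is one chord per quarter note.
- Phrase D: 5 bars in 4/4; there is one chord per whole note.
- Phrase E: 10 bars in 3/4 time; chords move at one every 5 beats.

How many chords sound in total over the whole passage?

130 chords

A has 21 beats and chords last 0.5 each, so 42 chords.
B has 35 beats and chords last 1 each, so 35 chords.
C has 42 beats and chords last 1 each, so 42 chords.
D has 20 beats and chords last 4 each, so 5 chords.
E has 30 beats and chords last 5 each, so 6 chords.
Total: 42 + 35 + 42 + 5 + 6 = 130.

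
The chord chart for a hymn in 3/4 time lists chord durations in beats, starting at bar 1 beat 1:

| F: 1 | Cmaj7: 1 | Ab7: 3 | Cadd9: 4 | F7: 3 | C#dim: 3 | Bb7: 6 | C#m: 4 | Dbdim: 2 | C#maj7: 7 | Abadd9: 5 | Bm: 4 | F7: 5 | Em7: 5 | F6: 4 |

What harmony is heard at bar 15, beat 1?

Bm

Beat 1 of bar 15 is beat (15−1)×3 + 1 = 43 overall.
Running totals: F ends at 1, Cmaj7 ends at 2, Ab7 ends at 5, Cadd9 ends at 9, F7 ends at 12, C#dim ends at 15, Bb7 ends at 21, C#m ends at 25, Dbdim ends at 27, C#maj7 ends at 34, Abadd9 ends at 39, Bm ends at 43.
Beat 43 falls within Bm.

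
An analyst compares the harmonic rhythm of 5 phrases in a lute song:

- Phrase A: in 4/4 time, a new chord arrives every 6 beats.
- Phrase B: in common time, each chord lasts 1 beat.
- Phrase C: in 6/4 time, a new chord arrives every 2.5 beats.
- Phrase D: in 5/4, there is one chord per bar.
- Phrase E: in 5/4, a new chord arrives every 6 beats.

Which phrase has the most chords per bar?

A: 4 beats/bar ÷ 6 beats/chord = 2/3 chords/bar.
B: 4 beats/bar ÷ 1 beat/chord = 4 chords/bar.
C: 6 beats/bar ÷ 2.5 beats/chord = 2.4 chords/bar.
D: 5 beats/bar ÷ 5 beats/chord = 1 chord/bar.
E: 5 beats/bar ÷ 6 beats/chord = 5/6 chords/bar.
Fastest is B at 4 chords/bar.

Phrase B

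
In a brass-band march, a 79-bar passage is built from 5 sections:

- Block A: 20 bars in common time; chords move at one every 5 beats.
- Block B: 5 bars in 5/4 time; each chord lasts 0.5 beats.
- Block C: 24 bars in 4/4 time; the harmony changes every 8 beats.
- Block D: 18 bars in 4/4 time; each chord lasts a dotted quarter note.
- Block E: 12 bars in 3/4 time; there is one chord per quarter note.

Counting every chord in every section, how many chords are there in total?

A: 20·4 = 80 beats, 80/5 = 16 chords.
B: 5·5 = 25 beats, 25/0.5 = 50 chords.
C: 24·4 = 96 beats, 96/8 = 12 chords.
D: 18·4 = 72 beats, 72/1.5 = 48 chords.
E: 12·3 = 36 beats, 36/1 = 36 chords.
Total: 16 + 50 + 12 + 48 + 36 = 162.

162 chords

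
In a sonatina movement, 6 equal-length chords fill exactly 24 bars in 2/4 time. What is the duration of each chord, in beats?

8 beats

24 bars × 2 beats/bar = 48 beats total.
48 beats ÷ 6 chords = 8 beats per chord.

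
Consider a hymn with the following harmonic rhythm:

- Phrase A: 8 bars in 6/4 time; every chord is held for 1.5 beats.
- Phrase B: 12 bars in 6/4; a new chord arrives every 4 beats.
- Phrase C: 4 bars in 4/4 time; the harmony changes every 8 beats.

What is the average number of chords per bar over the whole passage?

A: 8 bars of 6 beats is 48 beats; at 1.5 beats each that's 32 chords.
B: 12 bars of 6 beats is 72 beats; at 4 beats each that's 18 chords.
C: 4 bars of 4 beats is 16 beats; at 8 beats each that's 2 chords.
Overall: 52 chords over 24 bars → 52/24 = 13/6 chords per bar.

13/6 chords per bar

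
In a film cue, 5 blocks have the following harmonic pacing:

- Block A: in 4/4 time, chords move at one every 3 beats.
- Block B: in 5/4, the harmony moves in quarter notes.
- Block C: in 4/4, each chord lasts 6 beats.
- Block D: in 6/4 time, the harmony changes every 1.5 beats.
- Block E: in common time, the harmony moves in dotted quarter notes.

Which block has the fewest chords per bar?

Block C

A: 4 beats/bar ÷ 3 beats/chord = 4/3 chords/bar.
B: 5 beats/bar ÷ 1 beat/chord = 5 chords/bar.
C: 4 beats/bar ÷ 6 beats/chord = 2/3 chords/bar.
D: 6 beats/bar ÷ 1.5 beats/chord = 4 chords/bar.
E: 4 beats/bar ÷ 1.5 beats/chord = 8/3 chords/bar.
Slowest is C at 2/3 chords/bar.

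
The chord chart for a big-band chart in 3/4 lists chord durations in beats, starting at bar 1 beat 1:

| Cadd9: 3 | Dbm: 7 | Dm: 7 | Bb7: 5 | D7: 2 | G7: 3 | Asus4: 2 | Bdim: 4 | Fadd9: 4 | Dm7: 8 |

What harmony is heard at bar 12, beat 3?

Fadd9

Beat 3 of bar 12 is beat (12−1)×3 + 3 = 36 overall.
Running totals: Cadd9 ends at 3, Dbm ends at 10, Dm ends at 17, Bb7 ends at 22, D7 ends at 24, G7 ends at 27, Asus4 ends at 29, Bdim ends at 33, Fadd9 ends at 37.
Beat 36 falls within Fadd9.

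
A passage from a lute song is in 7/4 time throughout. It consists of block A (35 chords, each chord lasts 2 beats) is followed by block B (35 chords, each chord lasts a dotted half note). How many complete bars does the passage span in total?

25 bars

A: 35 × 2 = 70 beats = 10 bars.
B: 35 × 3 = 105 beats = 15 bars.
Total: 10 + 15 = 25 bars.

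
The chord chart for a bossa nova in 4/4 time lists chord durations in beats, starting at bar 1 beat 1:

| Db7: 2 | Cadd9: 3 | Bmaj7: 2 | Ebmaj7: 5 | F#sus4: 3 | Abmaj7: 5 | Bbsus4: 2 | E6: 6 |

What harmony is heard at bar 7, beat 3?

E6

Beat 3 of bar 7 is beat (7−1)×4 + 3 = 27 overall.
Running totals: Db7 ends at 2, Cadd9 ends at 5, Bmaj7 ends at 7, Ebmaj7 ends at 12, F#sus4 ends at 15, Abmaj7 ends at 20, Bbsus4 ends at 22, E6 ends at 28.
Beat 27 falls within E6.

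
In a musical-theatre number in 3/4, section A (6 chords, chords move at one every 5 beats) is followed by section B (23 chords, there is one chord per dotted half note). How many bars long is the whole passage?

33 bars

A: 6 × 5 = 30 beats = 10 bars.
B: 23 × 3 = 69 beats = 23 bars.
Total: 10 + 23 = 33 bars.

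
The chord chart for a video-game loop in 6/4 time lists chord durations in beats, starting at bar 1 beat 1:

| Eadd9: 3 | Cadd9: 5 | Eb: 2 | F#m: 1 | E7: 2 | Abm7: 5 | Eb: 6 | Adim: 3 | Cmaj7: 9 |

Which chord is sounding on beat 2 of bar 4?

Eb

Beat 2 of bar 4 is beat (4−1)×6 + 2 = 20 overall.
Running totals: Eadd9 ends at 3, Cadd9 ends at 8, Eb ends at 10, F#m ends at 11, E7 ends at 13, Abm7 ends at 18, Eb ends at 24.
Beat 20 falls within Eb.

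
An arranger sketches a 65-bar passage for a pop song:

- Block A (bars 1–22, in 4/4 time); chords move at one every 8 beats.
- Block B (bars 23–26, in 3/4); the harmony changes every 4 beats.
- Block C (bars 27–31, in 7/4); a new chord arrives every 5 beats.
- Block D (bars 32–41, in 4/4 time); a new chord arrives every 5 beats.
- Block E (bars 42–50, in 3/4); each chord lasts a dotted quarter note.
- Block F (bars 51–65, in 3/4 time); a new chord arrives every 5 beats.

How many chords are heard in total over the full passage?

A: 22·4 = 88 beats, 88/8 = 11 chords.
B: 4·3 = 12 beats, 12/4 = 3 chords.
C: 5·7 = 35 beats, 35/5 = 7 chords.
D: 10·4 = 40 beats, 40/5 = 8 chords.
E: 9·3 = 27 beats, 27/1.5 = 18 chords.
F: 15·3 = 45 beats, 45/5 = 9 chords.
Total: 11 + 3 + 7 + 8 + 18 + 9 = 56.

56 chords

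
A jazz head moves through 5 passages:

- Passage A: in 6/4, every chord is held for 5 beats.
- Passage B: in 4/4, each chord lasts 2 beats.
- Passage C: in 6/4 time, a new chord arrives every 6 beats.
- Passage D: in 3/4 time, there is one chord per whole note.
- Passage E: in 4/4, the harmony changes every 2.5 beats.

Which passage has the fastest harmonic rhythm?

A: each chord is 5 beats in 6/4, so 1.2 per bar.
B: each chord is 2 beats in 4/4, so 2 per bar.
C: each chord is 6 beats in 6/4, so 1 per bar.
D: each chord is 4 beats in 3/4, so 0.75 per bar.
E: each chord is 2.5 beats in 4/4, so 1.6 per bar.
Fastest is B at 2 chords/bar.

Passage B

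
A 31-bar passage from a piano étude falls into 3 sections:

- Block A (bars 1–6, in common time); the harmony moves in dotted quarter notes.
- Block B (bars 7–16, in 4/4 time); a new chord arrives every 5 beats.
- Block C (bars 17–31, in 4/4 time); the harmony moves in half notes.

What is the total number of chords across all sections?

A: 6 bars × 4 beats = 24 beats; 1.5 beats/chord → 16 chords.
B: 10 bars × 4 beats = 40 beats; 5 beats/chord → 8 chords.
C: 15 bars × 4 beats = 60 beats; 2 beats/chord → 30 chords.
Total: 16 + 8 + 30 = 54.

54 chords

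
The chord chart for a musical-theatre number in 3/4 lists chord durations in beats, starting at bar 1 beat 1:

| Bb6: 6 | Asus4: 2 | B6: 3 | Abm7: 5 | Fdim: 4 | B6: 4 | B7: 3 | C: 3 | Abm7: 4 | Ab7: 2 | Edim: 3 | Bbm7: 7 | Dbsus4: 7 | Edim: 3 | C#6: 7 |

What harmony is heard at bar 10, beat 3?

Beat 3 of bar 10 is beat (10−1)×3 + 3 = 30 overall.
Running totals: Bb6 ends at 6, Asus4 ends at 8, B6 ends at 11, Abm7 ends at 16, Fdim ends at 20, B6 ends at 24, B7 ends at 27, C ends at 30.
Beat 30 falls within C.

C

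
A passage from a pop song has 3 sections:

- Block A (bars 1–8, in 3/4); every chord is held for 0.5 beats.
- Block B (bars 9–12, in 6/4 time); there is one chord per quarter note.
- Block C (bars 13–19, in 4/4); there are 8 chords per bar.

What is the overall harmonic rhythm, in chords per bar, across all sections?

A: 8 × 3 = 24 beats ÷ 0.5 = 48 chords.
B: 4 × 6 = 24 beats ÷ 1 = 24 chords.
C: 7 × 4 = 28 beats ÷ 0.5 = 56 chords.
Overall: 128 chords over 19 bars → 128/19 = 128/19 chords per bar.

128/19 chords per bar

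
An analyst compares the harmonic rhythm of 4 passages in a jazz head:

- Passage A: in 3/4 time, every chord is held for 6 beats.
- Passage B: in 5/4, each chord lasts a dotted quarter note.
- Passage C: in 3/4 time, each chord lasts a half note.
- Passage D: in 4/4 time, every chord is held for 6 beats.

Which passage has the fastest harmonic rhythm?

A: 3 beats/bar ÷ 6 beats/chord = 0.5 chords/bar.
B: 5 beats/bar ÷ 1.5 beats/chord = 10/3 chords/bar.
C: 3 beats/bar ÷ 2 beats/chord = 1.5 chords/bar.
D: 4 beats/bar ÷ 6 beats/chord = 2/3 chords/bar.
Fastest is B at 10/3 chords/bar.

Passage B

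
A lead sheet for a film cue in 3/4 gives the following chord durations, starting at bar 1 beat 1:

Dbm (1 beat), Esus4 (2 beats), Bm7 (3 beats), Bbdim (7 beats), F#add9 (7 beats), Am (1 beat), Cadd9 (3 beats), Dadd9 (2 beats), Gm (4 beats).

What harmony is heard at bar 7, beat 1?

F#add9

Beat 1 of bar 7 is beat (7−1)×3 + 1 = 19 overall.
Running totals: Dbm ends at 1, Esus4 ends at 3, Bm7 ends at 6, Bbdim ends at 13, F#add9 ends at 20.
Beat 19 falls within F#add9.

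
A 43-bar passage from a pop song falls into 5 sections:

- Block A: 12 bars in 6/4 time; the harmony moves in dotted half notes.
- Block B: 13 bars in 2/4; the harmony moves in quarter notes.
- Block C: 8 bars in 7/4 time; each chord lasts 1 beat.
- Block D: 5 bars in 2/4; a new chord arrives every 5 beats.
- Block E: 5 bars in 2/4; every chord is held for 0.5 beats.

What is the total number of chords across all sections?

A: 12·6 = 72 beats, 72/3 = 24 chords.
B: 13·2 = 26 beats, 26/1 = 26 chords.
C: 8·7 = 56 beats, 56/1 = 56 chords.
D: 5·2 = 10 beats, 10/5 = 2 chords.
E: 5·2 = 10 beats, 10/0.5 = 20 chords.
Total: 24 + 26 + 56 + 2 + 20 = 128.

128 chords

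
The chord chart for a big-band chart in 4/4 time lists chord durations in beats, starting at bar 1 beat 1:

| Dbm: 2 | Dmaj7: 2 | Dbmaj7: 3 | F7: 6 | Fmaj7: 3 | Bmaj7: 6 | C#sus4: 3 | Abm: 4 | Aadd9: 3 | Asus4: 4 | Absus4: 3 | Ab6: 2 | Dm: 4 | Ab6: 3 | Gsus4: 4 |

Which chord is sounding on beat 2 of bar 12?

Ab6

Beat 2 of bar 12 is beat (12−1)×4 + 2 = 46 overall.
Running totals: Dbm ends at 2, Dmaj7 ends at 4, Dbmaj7 ends at 7, F7 ends at 13, Fmaj7 ends at 16, Bmaj7 ends at 22, C#sus4 ends at 25, Abm ends at 29, Aadd9 ends at 32, Asus4 ends at 36, Absus4 ends at 39, Ab6 ends at 41, Dm ends at 45, Ab6 ends at 48.
Beat 46 falls within Ab6.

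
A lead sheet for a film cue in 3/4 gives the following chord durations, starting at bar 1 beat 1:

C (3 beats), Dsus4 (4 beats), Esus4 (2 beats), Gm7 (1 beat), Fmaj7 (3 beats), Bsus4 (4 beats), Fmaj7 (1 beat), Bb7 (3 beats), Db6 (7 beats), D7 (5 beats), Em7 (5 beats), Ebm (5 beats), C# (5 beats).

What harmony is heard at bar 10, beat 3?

D7

Beat 3 of bar 10 is beat (10−1)×3 + 3 = 30 overall.
Running totals: C ends at 3, Dsus4 ends at 7, Esus4 ends at 9, Gm7 ends at 10, Fmaj7 ends at 13, Bsus4 ends at 17, Fmaj7 ends at 18, Bb7 ends at 21, Db6 ends at 28, D7 ends at 33.
Beat 30 falls within D7.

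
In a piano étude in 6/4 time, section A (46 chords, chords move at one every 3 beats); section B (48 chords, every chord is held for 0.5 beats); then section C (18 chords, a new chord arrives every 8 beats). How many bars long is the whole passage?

51 bars

A: 46 × 3 = 138 beats = 23 bars.
B: 48 × 0.5 = 24 beats = 4 bars.
C: 18 × 8 = 144 beats = 24 bars.
Total: 23 + 4 + 24 = 51 bars.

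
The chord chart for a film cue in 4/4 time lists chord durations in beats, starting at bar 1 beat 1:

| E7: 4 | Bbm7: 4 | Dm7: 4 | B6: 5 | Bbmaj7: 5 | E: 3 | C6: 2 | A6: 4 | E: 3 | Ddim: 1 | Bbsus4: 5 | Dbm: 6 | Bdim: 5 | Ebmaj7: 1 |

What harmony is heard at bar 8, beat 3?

A6

Beat 3 of bar 8 is beat (8−1)×4 + 3 = 31 overall.
Running totals: E7 ends at 4, Bbm7 ends at 8, Dm7 ends at 12, B6 ends at 17, Bbmaj7 ends at 22, E ends at 25, C6 ends at 27, A6 ends at 31.
Beat 31 falls within A6.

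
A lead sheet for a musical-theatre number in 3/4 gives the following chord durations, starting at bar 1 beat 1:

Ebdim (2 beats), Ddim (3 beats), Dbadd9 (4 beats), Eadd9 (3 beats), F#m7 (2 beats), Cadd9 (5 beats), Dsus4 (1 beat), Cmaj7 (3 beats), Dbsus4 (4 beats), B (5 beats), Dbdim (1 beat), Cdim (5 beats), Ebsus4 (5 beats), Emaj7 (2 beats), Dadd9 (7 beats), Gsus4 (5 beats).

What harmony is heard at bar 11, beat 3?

Beat 3 of bar 11 is beat (11−1)×3 + 3 = 33 overall.
Running totals: Ebdim ends at 2, Ddim ends at 5, Dbadd9 ends at 9, Eadd9 ends at 12, F#m7 ends at 14, Cadd9 ends at 19, Dsus4 ends at 20, Cmaj7 ends at 23, Dbsus4 ends at 27, B ends at 32, Dbdim ends at 33.
Beat 33 falls within Dbdim.

Dbdim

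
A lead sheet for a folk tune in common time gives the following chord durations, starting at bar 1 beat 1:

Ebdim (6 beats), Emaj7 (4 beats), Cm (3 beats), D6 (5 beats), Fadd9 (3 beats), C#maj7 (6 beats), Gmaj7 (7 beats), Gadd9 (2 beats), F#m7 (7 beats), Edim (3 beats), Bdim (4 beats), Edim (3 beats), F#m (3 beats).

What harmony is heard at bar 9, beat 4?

Gadd9

Beat 4 of bar 9 is beat (9−1)×4 + 4 = 36 overall.
Running totals: Ebdim ends at 6, Emaj7 ends at 10, Cm ends at 13, D6 ends at 18, Fadd9 ends at 21, C#maj7 ends at 27, Gmaj7 ends at 34, Gadd9 ends at 36.
Beat 36 falls within Gadd9.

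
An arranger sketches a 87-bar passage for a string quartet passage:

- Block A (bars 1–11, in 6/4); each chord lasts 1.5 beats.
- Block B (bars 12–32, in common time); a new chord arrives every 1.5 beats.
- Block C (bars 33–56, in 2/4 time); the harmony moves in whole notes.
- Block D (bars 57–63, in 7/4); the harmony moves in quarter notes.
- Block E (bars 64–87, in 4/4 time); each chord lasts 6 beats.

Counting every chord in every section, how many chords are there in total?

177 chords

A: 11 bars × 6 beats = 66 beats; 1.5 beats/chord → 44 chords.
B: 21 bars × 4 beats = 84 beats; 1.5 beats/chord → 56 chords.
C: 24 bars × 2 beats = 48 beats; 4 beats/chord → 12 chords.
D: 7 bars × 7 beats = 49 beats; 1 beat/chord → 49 chords.
E: 24 bars × 4 beats = 96 beats; 6 beats/chord → 16 chords.
Total: 44 + 56 + 12 + 49 + 16 = 177.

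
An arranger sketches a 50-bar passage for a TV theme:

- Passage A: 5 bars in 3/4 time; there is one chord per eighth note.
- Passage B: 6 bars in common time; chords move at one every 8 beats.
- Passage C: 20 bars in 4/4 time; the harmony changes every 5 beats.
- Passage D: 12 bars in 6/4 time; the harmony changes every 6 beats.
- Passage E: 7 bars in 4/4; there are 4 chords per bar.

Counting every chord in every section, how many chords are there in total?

A has 15 beats and chords last 0.5 each, so 30 chords.
B has 24 beats and chords last 8 each, so 3 chords.
C has 80 beats and chords last 5 each, so 16 chords.
D has 72 beats and chords last 6 each, so 12 chords.
E has 28 beats and chords last 1 each, so 28 chords.
Total: 30 + 3 + 16 + 12 + 28 = 89.

89 chords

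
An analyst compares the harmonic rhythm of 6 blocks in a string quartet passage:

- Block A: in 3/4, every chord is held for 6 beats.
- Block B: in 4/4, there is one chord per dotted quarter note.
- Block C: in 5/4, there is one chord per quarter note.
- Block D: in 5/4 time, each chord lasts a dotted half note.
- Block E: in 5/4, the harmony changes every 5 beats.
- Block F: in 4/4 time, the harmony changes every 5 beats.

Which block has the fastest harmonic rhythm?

A: each chord is 6 beats in 3/4, so 0.5 per bar.
B: each chord is 1.5 beats in 4/4, so 8/3 per bar.
C: each chord is 1 beat in 5/4, so 5 per bar.
D: each chord is 3 beats in 5/4, so 5/3 per bar.
E: each chord is 5 beats in 5/4, so 1 per bar.
F: each chord is 5 beats in 4/4, so 0.8 per bar.
Fastest is C at 5 chords/bar.

Block C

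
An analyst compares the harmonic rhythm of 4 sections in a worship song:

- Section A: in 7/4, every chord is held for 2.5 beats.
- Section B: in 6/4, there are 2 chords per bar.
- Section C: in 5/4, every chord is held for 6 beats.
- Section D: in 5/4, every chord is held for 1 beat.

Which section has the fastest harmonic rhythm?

Section D

A: 7/2.5 = 2.8 chords/bar.
B: 6/3 = 2 chords/bar.
C: 5/6 = 5/6 chords/bar.
D: 5/1 = 5 chords/bar.
Fastest is D at 5 chords/bar.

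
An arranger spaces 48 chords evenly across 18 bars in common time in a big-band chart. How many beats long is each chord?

18 bars × 4 beats/bar = 72 beats total.
72 beats ÷ 48 chords = 1.5 beats per chord.
(That is a dotted quarter note.)

1.5 beats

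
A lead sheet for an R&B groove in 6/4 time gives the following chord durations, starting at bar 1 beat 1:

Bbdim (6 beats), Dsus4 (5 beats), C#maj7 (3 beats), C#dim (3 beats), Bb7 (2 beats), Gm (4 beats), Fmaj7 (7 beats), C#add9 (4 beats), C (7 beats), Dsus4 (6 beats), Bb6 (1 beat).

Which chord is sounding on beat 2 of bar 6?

Beat 2 of bar 6 is beat (6−1)×6 + 2 = 32 overall.
Running totals: Bbdim ends at 6, Dsus4 ends at 11, C#maj7 ends at 14, C#dim ends at 17, Bb7 ends at 19, Gm ends at 23, Fmaj7 ends at 30, C#add9 ends at 34.
Beat 32 falls within C#add9.

C#add9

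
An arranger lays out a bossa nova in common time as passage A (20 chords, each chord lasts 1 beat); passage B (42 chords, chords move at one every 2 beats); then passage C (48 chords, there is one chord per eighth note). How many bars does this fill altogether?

32 bars

A: 20 × 1 = 20 beats = 5 bars.
B: 42 × 2 = 84 beats = 21 bars.
C: 48 × 0.5 = 24 beats = 6 bars.
Total: 5 + 21 + 6 = 32 bars.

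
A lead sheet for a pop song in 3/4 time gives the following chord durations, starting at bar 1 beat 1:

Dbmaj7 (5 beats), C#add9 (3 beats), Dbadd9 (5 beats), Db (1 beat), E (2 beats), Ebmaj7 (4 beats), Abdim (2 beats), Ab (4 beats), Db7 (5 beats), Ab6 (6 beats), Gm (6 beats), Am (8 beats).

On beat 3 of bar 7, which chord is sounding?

Beat 3 of bar 7 is beat (7−1)×3 + 3 = 21 overall.
Running totals: Dbmaj7 ends at 5, C#add9 ends at 8, Dbadd9 ends at 13, Db ends at 14, E ends at 16, Ebmaj7 ends at 20, Abdim ends at 22.
Beat 21 falls within Abdim.

Abdim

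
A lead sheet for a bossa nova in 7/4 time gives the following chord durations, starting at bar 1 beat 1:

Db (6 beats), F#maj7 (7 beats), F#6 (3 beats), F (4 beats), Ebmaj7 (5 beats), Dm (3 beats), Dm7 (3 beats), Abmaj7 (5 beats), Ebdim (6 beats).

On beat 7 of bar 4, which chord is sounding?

Dm

Beat 7 of bar 4 is beat (4−1)×7 + 7 = 28 overall.
Running totals: Db ends at 6, F#maj7 ends at 13, F#6 ends at 16, F ends at 20, Ebmaj7 ends at 25, Dm ends at 28.
Beat 28 falls within Dm.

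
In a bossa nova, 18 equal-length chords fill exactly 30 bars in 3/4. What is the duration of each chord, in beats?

5 beats

30 bars × 3 beats/bar = 90 beats total.
90 beats ÷ 18 chords = 5 beats per chord.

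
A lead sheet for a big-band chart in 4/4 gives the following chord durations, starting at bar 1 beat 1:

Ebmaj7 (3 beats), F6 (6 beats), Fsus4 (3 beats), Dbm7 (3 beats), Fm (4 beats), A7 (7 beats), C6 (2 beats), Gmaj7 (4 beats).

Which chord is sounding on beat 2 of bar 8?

Gmaj7

Beat 2 of bar 8 is beat (8−1)×4 + 2 = 30 overall.
Running totals: Ebmaj7 ends at 3, F6 ends at 9, Fsus4 ends at 12, Dbm7 ends at 15, Fm ends at 19, A7 ends at 26, C6 ends at 28, Gmaj7 ends at 32.
Beat 30 falls within Gmaj7.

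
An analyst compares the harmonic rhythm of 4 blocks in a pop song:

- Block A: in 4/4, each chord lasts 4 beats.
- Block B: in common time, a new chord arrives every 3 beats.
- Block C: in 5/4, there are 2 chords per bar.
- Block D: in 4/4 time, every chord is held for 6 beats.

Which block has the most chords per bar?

Block C

A: each chord is 4 beats in 4/4, so 1 per bar.
B: each chord is 3 beats in 4/4, so 4/3 per bar.
C: each chord is 2.5 beats in 5/4, so 2 per bar.
D: each chord is 6 beats in 4/4, so 2/3 per bar.
Fastest is C at 2 chords/bar.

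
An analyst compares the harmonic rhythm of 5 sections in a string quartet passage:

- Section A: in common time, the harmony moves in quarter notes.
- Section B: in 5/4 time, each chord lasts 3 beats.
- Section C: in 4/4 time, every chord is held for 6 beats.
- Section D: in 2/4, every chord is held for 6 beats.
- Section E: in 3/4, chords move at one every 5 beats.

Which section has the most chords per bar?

Section A

A: 4/1 = 4 chords/bar.
B: 5/3 = 5/3 chords/bar.
C: 4/6 = 2/3 chords/bar.
D: 2/6 = 1/3 chords/bar.
E: 3/5 = 0.6 chords/bar.
Fastest is A at 4 chords/bar.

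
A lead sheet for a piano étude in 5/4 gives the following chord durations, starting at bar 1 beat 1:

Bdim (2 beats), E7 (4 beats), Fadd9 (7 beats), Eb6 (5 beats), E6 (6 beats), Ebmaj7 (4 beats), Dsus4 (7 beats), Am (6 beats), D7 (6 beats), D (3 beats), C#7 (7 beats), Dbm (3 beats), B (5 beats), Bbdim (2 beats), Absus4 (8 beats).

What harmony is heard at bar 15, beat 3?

Beat 3 of bar 15 is beat (15−1)×5 + 3 = 73 overall.
Running totals: Bdim ends at 2, E7 ends at 6, Fadd9 ends at 13, Eb6 ends at 18, E6 ends at 24, Ebmaj7 ends at 28, Dsus4 ends at 35, Am ends at 41, D7 ends at 47, D ends at 50, C#7 ends at 57, Dbm ends at 60, B ends at 65, Bbdim ends at 67, Absus4 ends at 75.
Beat 73 falls within Absus4.

Absus4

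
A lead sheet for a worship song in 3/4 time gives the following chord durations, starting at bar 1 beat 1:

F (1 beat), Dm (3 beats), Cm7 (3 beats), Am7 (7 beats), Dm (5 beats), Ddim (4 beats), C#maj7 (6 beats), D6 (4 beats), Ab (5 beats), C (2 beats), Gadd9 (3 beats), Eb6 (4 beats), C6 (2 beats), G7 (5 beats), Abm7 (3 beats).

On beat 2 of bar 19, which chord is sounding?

Abm7

Beat 2 of bar 19 is beat (19−1)×3 + 2 = 56 overall.
Running totals: F ends at 1, Dm ends at 4, Cm7 ends at 7, Am7 ends at 14, Dm ends at 19, Ddim ends at 23, C#maj7 ends at 29, D6 ends at 33, Ab ends at 38, C ends at 40, Gadd9 ends at 43, Eb6 ends at 47, C6 ends at 49, G7 ends at 54, Abm7 ends at 57.
Beat 56 falls within Abm7.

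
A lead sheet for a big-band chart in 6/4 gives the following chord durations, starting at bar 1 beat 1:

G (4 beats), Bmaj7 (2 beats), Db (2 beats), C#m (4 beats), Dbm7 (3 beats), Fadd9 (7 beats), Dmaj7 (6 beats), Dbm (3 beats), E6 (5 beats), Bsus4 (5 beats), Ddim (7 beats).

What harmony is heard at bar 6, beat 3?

E6

Beat 3 of bar 6 is beat (6−1)×6 + 3 = 33 overall.
Running totals: G ends at 4, Bmaj7 ends at 6, Db ends at 8, C#m ends at 12, Dbm7 ends at 15, Fadd9 ends at 22, Dmaj7 ends at 28, Dbm ends at 31, E6 ends at 36.
Beat 33 falls within E6.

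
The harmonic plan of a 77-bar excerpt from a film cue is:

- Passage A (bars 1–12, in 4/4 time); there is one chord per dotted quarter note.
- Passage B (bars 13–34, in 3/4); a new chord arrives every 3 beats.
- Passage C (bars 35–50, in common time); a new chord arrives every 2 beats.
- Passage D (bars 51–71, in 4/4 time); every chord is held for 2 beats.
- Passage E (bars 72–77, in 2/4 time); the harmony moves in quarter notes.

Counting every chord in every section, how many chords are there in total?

A: 12 bars × 4 beats = 48 beats; 1.5 beats/chord → 32 chords.
B: 22 bars × 3 beats = 66 beats; 3 beats/chord → 22 chords.
C: 16 bars × 4 beats = 64 beats; 2 beats/chord → 32 chords.
D: 21 bars × 4 beats = 84 beats; 2 beats/chord → 42 chords.
E: 6 bars × 2 beats = 12 beats; 1 beat/chord → 12 chords.
Total: 32 + 22 + 32 + 42 + 12 = 140.

140 chords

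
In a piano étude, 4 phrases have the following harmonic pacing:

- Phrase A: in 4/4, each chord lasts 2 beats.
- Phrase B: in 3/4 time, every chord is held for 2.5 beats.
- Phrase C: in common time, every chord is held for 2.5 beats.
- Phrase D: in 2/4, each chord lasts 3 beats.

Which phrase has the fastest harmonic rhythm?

Phrase A

A: 4 beats/bar ÷ 2 beats/chord = 2 chords/bar.
B: 3 beats/bar ÷ 2.5 beats/chord = 1.2 chords/bar.
C: 4 beats/bar ÷ 2.5 beats/chord = 1.6 chords/bar.
D: 2 beats/bar ÷ 3 beats/chord = 2/3 chords/bar.
Fastest is A at 2 chords/bar.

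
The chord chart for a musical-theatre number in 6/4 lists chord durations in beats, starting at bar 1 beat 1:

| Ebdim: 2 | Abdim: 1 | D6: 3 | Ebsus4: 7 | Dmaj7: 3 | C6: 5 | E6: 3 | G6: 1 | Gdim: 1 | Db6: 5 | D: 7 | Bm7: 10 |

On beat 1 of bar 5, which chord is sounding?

G6

Beat 1 of bar 5 is beat (5−1)×6 + 1 = 25 overall.
Running totals: Ebdim ends at 2, Abdim ends at 3, D6 ends at 6, Ebsus4 ends at 13, Dmaj7 ends at 16, C6 ends at 21, E6 ends at 24, G6 ends at 25.
Beat 25 falls within G6.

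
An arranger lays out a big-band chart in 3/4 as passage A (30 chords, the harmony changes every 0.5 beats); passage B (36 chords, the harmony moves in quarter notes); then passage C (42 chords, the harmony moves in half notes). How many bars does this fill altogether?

A: 30 × 0.5 = 15 beats = 5 bars.
B: 36 × 1 = 36 beats = 12 bars.
C: 42 × 2 = 84 beats = 28 bars.
Total: 5 + 12 + 28 = 45 bars.

45 bars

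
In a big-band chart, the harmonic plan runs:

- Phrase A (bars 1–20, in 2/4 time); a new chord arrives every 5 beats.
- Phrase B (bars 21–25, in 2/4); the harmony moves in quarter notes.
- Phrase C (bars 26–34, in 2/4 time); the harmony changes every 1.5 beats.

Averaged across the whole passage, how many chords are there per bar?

A: 20 bars of 2 beats is 40 beats; at 5 beats each that's 8 chords.
B: 5 bars of 2 beats is 10 beats; at 1 beat each that's 10 chords.
C: 9 bars of 2 beats is 18 beats; at 1.5 beats each that's 12 chords.
Overall: 30 chords over 34 bars → 30/34 = 15/17 chords per bar.

15/17 chords per bar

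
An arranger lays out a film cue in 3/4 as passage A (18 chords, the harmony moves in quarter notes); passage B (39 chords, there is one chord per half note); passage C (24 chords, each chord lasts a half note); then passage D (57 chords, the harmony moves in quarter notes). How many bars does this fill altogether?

A: 18 × 1 = 18 beats = 6 bars.
B: 39 × 2 = 78 beats = 26 bars.
C: 24 × 2 = 48 beats = 16 bars.
D: 57 × 1 = 57 beats = 19 bars.
Total: 6 + 26 + 16 + 19 = 67 bars.

67 bars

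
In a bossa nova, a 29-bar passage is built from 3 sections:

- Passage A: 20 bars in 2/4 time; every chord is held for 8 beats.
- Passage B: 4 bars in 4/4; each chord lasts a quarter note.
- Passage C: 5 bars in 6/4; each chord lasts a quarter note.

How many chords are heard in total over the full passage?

A: 20·2 = 40 beats, 40/8 = 5 chords.
B: 4·4 = 16 beats, 16/1 = 16 chords.
C: 5·6 = 30 beats, 30/1 = 30 chords.
Total: 5 + 16 + 30 = 51.

51 chords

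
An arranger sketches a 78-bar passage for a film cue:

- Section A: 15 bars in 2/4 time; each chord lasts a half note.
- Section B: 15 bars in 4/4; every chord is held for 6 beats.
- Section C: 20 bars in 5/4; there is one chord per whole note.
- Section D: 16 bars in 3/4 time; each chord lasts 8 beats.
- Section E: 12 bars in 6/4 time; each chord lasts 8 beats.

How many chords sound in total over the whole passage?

A has 30 beats and chords last 2 each, so 15 chords.
B has 60 beats and chords last 6 each, so 10 chords.
C has 100 beats and chords last 4 each, so 25 chords.
D has 48 beats and chords last 8 each, so 6 chords.
E has 72 beats and chords last 8 each, so 9 chords.
Total: 15 + 10 + 25 + 6 + 9 = 65.

65 chords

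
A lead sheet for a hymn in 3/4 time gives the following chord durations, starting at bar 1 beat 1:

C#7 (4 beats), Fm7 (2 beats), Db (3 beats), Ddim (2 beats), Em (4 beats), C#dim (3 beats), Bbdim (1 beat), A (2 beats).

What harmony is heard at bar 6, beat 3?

C#dim

Beat 3 of bar 6 is beat (6−1)×3 + 3 = 18 overall.
Running totals: C#7 ends at 4, Fm7 ends at 6, Db ends at 9, Ddim ends at 11, Em ends at 15, C#dim ends at 18.
Beat 18 falls within C#dim.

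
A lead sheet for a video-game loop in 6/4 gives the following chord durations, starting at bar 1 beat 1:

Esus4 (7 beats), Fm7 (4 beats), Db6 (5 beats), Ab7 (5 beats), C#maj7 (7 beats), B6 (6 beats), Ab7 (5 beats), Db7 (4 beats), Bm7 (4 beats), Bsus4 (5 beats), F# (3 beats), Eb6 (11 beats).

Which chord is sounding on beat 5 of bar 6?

Ab7

Beat 5 of bar 6 is beat (6−1)×6 + 5 = 35 overall.
Running totals: Esus4 ends at 7, Fm7 ends at 11, Db6 ends at 16, Ab7 ends at 21, C#maj7 ends at 28, B6 ends at 34, Ab7 ends at 39.
Beat 35 falls within Ab7.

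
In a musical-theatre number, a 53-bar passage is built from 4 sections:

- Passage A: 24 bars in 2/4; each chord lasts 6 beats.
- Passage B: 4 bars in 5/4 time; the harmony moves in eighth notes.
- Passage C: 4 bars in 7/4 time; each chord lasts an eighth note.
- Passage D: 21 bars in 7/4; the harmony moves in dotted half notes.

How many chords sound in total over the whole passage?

A: 24·2 = 48 beats, 48/6 = 8 chords.
B: 4·5 = 20 beats, 20/0.5 = 40 chords.
C: 4·7 = 28 beats, 28/0.5 = 56 chords.
D: 21·7 = 147 beats, 147/3 = 49 chords.
Total: 8 + 40 + 56 + 49 = 153.

153 chords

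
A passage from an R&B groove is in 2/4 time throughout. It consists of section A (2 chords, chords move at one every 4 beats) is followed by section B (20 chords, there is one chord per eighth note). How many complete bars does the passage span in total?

9 bars

A: 2 × 4 = 8 beats = 4 bars.
B: 20 × 0.5 = 10 beats = 5 bars.
Total: 4 + 5 = 9 bars.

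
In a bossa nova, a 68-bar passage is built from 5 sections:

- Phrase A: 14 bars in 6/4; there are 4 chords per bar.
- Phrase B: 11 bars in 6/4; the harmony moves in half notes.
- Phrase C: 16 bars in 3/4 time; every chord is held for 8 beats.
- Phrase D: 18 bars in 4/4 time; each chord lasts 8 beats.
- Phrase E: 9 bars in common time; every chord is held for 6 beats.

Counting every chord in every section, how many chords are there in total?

A: 14·6 = 84 beats, 84/1.5 = 56 chords.
B: 11·6 = 66 beats, 66/2 = 33 chords.
C: 16·3 = 48 beats, 48/8 = 6 chords.
D: 18·4 = 72 beats, 72/8 = 9 chords.
E: 9·4 = 36 beats, 36/6 = 6 chords.
Total: 56 + 33 + 6 + 9 + 6 = 110.

110 chords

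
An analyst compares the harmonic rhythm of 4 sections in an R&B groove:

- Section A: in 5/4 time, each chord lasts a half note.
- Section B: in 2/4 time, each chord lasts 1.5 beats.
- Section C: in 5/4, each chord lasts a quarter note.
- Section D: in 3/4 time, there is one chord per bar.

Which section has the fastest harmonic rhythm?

A: 5/2 = 2.5 chords/bar.
B: 2/1.5 = 4/3 chords/bar.
C: 5/1 = 5 chords/bar.
D: 3/3 = 1 chord/bar.
Fastest is C at 5 chords/bar.

Section C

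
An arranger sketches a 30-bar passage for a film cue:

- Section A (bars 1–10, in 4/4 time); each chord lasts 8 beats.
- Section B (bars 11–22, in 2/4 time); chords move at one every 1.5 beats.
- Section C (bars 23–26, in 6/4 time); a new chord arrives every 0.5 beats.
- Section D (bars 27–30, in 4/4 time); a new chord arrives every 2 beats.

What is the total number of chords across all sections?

77 chords

A: 10 bars × 4 beats = 40 beats; 8 beats/chord → 5 chords.
B: 12 bars × 2 beats = 24 beats; 1.5 beats/chord → 16 chords.
C: 4 bars × 6 beats = 24 beats; 0.5 beats/chord → 48 chords.
D: 4 bars × 4 beats = 16 beats; 2 beats/chord → 8 chords.
Total: 5 + 16 + 48 + 8 = 77.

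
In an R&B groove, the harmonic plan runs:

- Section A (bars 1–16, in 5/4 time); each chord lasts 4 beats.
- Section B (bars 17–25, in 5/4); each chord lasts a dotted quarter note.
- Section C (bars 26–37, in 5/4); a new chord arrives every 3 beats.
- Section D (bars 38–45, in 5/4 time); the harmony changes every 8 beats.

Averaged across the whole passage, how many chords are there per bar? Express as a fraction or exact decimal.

5/3 chords per bar

A: 16 bars of 5 beats is 80 beats; at 4 beats each that's 20 chords.
B: 9 bars of 5 beats is 45 beats; at 1.5 beats each that's 30 chords.
C: 12 bars of 5 beats is 60 beats; at 3 beats each that's 20 chords.
D: 8 bars of 5 beats is 40 beats; at 8 beats each that's 5 chords.
Overall: 75 chords over 45 bars → 75/45 = 5/3 chords per bar.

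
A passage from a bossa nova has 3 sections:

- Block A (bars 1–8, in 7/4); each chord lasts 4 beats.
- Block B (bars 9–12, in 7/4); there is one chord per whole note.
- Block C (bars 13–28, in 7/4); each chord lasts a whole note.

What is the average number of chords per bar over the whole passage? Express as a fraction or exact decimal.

1.75 chords per bar

A: 8 × 7 = 56 beats ÷ 4 = 14 chords.
B: 4 × 7 = 28 beats ÷ 4 = 7 chords.
C: 16 × 7 = 112 beats ÷ 4 = 28 chords.
Overall: 49 chords over 28 bars → 49/28 = 1.75 chords per bar.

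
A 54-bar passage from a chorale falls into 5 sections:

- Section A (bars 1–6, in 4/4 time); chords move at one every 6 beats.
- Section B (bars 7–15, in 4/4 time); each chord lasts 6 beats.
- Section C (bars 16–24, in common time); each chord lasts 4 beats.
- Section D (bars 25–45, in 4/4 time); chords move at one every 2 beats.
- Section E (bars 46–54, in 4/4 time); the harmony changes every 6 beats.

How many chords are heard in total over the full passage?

A: 6·4 = 24 beats, 24/6 = 4 chords.
B: 9·4 = 36 beats, 36/6 = 6 chords.
C: 9·4 = 36 beats, 36/4 = 9 chords.
D: 21·4 = 84 beats, 84/2 = 42 chords.
E: 9·4 = 36 beats, 36/6 = 6 chords.
Total: 4 + 6 + 9 + 42 + 6 = 67.

67 chords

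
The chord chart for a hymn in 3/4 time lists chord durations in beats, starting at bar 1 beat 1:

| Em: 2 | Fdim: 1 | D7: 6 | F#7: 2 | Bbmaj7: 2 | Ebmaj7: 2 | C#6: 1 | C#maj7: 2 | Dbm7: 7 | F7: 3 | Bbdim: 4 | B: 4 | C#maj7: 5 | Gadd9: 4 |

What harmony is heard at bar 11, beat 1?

Bbdim

Beat 1 of bar 11 is beat (11−1)×3 + 1 = 31 overall.
Running totals: Em ends at 2, Fdim ends at 3, D7 ends at 9, F#7 ends at 11, Bbmaj7 ends at 13, Ebmaj7 ends at 15, C#6 ends at 16, C#maj7 ends at 18, Dbm7 ends at 25, F7 ends at 28, Bbdim ends at 32.
Beat 31 falls within Bbdim.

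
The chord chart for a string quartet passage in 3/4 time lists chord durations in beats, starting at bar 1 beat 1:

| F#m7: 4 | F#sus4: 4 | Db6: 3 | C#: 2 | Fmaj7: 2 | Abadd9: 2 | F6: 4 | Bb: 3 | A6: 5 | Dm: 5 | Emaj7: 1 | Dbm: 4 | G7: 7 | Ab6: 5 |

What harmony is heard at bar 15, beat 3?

Beat 3 of bar 15 is beat (15−1)×3 + 3 = 45 overall.
Running totals: F#m7 ends at 4, F#sus4 ends at 8, Db6 ends at 11, C# ends at 13, Fmaj7 ends at 15, Abadd9 ends at 17, F6 ends at 21, Bb ends at 24, A6 ends at 29, Dm ends at 34, Emaj7 ends at 35, Dbm ends at 39, G7 ends at 46.
Beat 45 falls within G7.

G7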